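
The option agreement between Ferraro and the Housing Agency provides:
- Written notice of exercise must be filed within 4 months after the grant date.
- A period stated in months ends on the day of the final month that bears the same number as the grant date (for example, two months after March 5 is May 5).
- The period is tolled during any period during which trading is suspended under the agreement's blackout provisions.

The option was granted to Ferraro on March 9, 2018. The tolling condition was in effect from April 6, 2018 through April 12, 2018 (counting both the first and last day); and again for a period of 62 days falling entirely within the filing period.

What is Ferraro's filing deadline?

4 months after March 9, 2018 is July 9, 2018.
From April 6, 2018 through April 12, 2018 inclusive is 7 days; tolling adds 7 days: July 9, 2018 + 7 days = July 16, 2018.
Tolling adds 62 days: July 16, 2018 + 62 days = September 16, 2018.

September 16, 2018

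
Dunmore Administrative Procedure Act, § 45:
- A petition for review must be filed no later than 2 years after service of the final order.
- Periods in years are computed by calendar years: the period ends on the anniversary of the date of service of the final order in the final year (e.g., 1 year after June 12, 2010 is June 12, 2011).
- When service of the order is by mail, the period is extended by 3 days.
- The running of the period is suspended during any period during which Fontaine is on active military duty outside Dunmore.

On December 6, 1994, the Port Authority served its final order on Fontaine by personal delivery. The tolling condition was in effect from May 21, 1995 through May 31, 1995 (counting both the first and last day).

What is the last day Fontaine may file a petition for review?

December 17, 1996

2 years after December 6, 1994 is December 6, 1996.
Service was not by mail, so no mail extension applies.
From May 21, 1995 through May 31, 1995 inclusive is 11 days; tolling adds 11 days: December 6, 1996 + 11 days = December 17, 1996.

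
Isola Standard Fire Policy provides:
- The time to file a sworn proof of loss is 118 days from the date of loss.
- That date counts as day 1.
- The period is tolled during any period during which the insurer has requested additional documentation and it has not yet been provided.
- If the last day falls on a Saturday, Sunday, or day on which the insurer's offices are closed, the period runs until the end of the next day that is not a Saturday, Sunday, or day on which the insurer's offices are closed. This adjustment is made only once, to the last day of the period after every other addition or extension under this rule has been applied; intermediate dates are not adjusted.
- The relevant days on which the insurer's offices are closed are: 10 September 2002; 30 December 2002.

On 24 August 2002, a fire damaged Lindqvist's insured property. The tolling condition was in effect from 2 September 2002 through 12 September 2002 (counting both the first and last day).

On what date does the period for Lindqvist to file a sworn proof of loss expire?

December 31, 2002

Counting 24 August 2002 as day 1, day 118 is December 19, 2002.
From September 2, 2002 through September 12, 2002 inclusive is 11 days; tolling adds 11 days: December 19, 2002 + 11 days = December 30, 2002.
December 30, 2002 is a listed holiday. The next qualifying day is December 31, 2002.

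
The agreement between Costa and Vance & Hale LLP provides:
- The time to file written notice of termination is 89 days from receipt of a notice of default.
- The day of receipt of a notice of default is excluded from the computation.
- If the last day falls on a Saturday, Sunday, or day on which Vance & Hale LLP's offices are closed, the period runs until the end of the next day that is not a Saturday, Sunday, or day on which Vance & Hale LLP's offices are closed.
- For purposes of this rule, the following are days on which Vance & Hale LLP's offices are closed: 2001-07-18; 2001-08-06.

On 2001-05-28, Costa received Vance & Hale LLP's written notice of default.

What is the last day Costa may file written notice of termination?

August 27, 2001

89 days after 2001-05-28 is August 25, 2001.
August 25, 2001 is Saturday; August 26, 2001 is Sunday. The next qualifying day is August 27, 2001.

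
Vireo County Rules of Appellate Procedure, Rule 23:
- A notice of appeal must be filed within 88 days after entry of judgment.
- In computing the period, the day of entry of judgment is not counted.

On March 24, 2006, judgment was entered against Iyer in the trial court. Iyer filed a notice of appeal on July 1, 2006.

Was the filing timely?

No

88 days after March 24, 2006 is June 20, 2006.
The deadline is June 20, 2006; the filing on July 1, 2006 is after that date.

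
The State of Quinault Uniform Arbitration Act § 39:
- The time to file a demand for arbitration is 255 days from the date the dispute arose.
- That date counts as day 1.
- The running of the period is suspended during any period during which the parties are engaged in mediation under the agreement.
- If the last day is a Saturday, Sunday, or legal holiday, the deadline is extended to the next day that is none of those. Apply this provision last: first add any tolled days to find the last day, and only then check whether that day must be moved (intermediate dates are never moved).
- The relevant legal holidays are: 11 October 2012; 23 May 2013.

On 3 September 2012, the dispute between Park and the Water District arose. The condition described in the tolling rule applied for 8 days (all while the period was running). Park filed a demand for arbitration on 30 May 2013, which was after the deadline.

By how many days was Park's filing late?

6 days

Counting 3 September 2012 as day 1, day 255 is May 15, 2013.
Tolling adds 8 days: May 15, 2013 + 8 days = May 23, 2013.
May 23, 2013 is a listed holiday. The next qualifying day is May 24, 2013.
The deadline is May 24, 2013; from May 24, 2013 to May 30, 2013 is 6 days.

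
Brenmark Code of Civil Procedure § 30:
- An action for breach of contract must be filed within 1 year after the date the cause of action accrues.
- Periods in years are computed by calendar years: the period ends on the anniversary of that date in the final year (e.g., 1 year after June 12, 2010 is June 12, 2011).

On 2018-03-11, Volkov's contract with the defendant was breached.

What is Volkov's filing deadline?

March 11, 2019

1 year after 2018-03-11 is March 11, 2019.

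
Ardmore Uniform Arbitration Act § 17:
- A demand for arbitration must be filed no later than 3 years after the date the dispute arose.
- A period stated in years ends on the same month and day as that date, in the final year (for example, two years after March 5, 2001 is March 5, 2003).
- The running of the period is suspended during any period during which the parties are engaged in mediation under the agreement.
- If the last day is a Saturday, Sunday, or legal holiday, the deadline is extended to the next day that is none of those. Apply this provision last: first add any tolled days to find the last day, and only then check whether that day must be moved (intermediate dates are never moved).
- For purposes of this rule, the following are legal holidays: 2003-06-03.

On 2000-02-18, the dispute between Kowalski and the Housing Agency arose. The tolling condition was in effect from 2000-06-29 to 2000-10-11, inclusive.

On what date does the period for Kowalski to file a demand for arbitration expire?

3 years after 2000-02-18 is February 18, 2003.
From June 29, 2000 through October 11, 2000 inclusive is 105 days; tolling adds 105 days: February 18, 2003 + 105 days = June 3, 2003.
June 3, 2003 is a listed holiday. The next qualifying day is June 4, 2003.

June 4, 2003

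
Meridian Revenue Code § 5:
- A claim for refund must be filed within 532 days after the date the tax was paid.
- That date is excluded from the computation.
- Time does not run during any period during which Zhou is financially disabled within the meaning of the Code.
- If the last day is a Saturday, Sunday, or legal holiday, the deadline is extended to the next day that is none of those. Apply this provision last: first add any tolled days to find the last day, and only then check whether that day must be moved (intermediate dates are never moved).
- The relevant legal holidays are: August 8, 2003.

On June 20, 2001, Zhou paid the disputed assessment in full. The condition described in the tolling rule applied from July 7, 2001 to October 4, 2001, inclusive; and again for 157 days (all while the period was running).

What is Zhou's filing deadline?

532 days after June 20, 2001 is December 4, 2002.
From July 7, 2001 through October 4, 2001 inclusive is 90 days; tolling adds 90 days: December 4, 2002 + 90 days = March 4, 2003.
Tolling adds 157 days: March 4, 2003 + 157 days = August 8, 2003.
August 8, 2003 is a listed holiday; August 9, 2003 is Saturday; August 10, 2003 is Sunday. The next qualifying day is August 11, 2003.

August 11, 2003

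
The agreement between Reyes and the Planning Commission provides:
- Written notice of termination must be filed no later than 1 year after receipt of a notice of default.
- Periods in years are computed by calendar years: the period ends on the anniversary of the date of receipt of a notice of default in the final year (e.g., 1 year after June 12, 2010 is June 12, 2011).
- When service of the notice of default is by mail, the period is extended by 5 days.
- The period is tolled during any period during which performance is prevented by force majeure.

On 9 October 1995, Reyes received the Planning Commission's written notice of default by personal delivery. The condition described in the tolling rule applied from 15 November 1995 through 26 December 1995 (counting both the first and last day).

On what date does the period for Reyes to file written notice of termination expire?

November 20, 1996

1 year after 9 October 1995 is October 9, 1996.
Service was not by mail, so no mail extension applies.
From November 15, 1995 through December 26, 1995 inclusive is 42 days; tolling adds 42 days: October 9, 1996 + 42 days = November 20, 1996.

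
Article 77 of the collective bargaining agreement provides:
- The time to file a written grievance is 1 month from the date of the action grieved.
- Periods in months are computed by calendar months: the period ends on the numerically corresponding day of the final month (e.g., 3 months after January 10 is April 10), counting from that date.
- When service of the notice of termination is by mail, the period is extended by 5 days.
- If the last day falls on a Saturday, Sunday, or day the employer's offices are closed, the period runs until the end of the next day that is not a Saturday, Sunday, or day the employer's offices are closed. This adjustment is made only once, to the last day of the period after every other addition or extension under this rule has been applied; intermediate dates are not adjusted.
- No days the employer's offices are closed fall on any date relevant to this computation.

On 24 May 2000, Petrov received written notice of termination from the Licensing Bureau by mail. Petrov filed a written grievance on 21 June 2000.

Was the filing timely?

1 month after 24 May 2000 is June 24, 2000.
Service was by mail, adding 5 days: June 24, 2000 + 5 days = June 29, 2000.
June 29, 2000 is a Thursday and not a day the employer's offices are closed, so no extension applies.
The deadline is June 29, 2000; the filing on June 21, 2000 is on or before that date.

Yes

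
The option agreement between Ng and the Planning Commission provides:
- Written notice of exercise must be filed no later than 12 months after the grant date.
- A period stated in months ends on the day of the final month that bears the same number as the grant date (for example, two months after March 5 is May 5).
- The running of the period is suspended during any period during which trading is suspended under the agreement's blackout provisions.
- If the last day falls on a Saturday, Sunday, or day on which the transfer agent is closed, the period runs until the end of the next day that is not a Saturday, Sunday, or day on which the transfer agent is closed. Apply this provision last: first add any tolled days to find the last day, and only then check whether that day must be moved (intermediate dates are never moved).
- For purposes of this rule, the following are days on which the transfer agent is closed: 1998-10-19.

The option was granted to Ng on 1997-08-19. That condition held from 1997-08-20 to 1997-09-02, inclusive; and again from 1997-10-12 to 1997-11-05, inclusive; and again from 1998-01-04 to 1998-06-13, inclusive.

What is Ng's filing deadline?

March 8, 1999

12 months after 1997-08-19 is August 19, 1998.
From August 20, 1997 through September 2, 1997 inclusive is 14 days; tolling adds 14 days: August 19, 1998 + 14 days = September 2, 1998.
From October 12, 1997 through November 5, 1997 inclusive is 25 days; tolling adds 25 days: September 2, 1998 + 25 days = September 27, 1998.
From January 4, 1998 through June 13, 1998 inclusive is 161 days; tolling adds 161 days: September 27, 1998 + 161 days = March 7, 1999.
March 7, 1999 is Sunday. The next qualifying day is March 8, 1999.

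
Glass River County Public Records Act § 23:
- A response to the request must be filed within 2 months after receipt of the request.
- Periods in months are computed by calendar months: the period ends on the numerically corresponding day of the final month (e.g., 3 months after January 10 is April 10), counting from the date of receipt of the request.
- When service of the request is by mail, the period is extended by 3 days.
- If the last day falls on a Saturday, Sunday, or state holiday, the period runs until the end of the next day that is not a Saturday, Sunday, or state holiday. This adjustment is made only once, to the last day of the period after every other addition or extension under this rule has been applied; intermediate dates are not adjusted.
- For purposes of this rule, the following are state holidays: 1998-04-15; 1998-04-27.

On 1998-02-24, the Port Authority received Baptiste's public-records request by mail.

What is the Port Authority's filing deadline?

April 28, 1998

2 months after 1998-02-24 is April 24, 1998.
Service was by mail, adding 3 days: April 24, 1998 + 3 days = April 27, 1998.
April 27, 1998 is a listed holiday. The next qualifying day is April 28, 1998.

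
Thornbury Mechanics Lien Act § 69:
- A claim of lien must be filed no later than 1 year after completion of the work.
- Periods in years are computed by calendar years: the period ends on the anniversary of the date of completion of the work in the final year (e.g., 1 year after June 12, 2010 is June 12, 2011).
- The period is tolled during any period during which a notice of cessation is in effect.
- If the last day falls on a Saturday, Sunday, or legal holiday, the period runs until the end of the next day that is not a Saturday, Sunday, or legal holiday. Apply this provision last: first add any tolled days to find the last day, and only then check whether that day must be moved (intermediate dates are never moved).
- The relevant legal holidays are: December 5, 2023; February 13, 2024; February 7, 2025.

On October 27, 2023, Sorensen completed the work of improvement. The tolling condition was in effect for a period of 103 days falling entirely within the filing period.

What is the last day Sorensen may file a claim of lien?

February 10, 2025

1 year after October 27, 2023 is October 27, 2024.
Tolling adds 103 days: October 27, 2024 + 103 days = February 7, 2025.
February 7, 2025 is a listed holiday; February 8, 2025 is Saturday; February 9, 2025 is Sunday. The next qualifying day is February 10, 2025.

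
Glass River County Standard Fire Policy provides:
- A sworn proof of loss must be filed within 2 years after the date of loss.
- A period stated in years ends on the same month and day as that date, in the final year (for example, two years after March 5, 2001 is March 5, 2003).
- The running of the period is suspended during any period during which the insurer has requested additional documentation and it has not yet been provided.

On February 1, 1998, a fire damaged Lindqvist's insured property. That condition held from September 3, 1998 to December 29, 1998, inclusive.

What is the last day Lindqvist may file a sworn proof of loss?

2 years after February 1, 1998 is February 1, 2000.
From September 3, 1998 through December 29, 1998 inclusive is 118 days; tolling adds 118 days: February 1, 2000 + 118 days = May 29, 2000.

May 29, 2000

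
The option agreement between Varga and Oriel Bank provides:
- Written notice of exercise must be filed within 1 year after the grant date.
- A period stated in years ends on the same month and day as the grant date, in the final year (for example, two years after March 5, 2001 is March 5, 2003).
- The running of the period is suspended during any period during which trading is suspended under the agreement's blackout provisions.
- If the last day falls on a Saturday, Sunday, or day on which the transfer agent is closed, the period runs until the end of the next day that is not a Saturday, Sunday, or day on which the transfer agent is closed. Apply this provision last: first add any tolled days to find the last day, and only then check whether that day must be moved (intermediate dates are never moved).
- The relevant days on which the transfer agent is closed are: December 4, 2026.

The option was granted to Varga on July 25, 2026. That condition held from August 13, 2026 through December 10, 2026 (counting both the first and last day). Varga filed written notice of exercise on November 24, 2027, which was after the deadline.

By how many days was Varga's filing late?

2 days

1 year after July 25, 2026 is July 25, 2027.
From August 13, 2026 through December 10, 2026 inclusive is 120 days; tolling adds 120 days: July 25, 2027 + 120 days = November 22, 2027.
November 22, 2027 is a Monday and not a day on which the transfer agent is closed, so no extension applies.
The deadline is November 22, 2027; from November 22, 2027 to November 24, 2027 is 2 days.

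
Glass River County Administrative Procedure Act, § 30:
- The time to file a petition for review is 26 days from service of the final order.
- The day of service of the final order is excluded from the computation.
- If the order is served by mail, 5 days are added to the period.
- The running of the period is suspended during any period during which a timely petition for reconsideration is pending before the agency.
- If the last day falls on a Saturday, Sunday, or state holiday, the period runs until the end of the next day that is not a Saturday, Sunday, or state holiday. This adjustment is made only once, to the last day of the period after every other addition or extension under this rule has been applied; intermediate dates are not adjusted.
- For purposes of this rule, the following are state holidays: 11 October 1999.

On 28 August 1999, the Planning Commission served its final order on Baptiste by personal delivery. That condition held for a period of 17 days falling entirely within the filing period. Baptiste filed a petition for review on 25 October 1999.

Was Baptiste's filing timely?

26 days after 28 August 1999 is September 23, 1999.
Service was not by mail, so no mail extension applies.
Tolling adds 17 days: September 23, 1999 + 17 days = October 10, 1999.
October 10, 1999 is Sunday; October 11, 1999 is a listed holiday. The next qualifying day is October 12, 1999.
The deadline is October 12, 1999; the filing on October 25, 1999 is after that date.

No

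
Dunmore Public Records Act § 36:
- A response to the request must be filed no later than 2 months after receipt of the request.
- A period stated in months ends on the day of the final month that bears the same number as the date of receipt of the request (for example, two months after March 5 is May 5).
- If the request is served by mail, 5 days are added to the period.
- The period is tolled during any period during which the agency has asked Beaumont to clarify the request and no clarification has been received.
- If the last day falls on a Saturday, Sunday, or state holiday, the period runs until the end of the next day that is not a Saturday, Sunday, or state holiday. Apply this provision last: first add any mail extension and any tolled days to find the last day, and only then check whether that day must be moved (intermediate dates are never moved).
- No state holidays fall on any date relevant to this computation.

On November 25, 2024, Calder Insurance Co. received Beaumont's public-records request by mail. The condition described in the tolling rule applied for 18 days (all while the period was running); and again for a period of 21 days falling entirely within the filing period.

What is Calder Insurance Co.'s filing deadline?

March 10, 2025

2 months after November 25, 2024 is January 25, 2025.
Service was by mail, adding 5 days: January 25, 2025 + 5 days = January 30, 2025.
Tolling adds 18 days: January 30, 2025 + 18 days = February 17, 2025.
Tolling adds 21 days: February 17, 2025 + 21 days = March 10, 2025.
March 10, 2025 is a Monday and not a state holiday, so no extension applies.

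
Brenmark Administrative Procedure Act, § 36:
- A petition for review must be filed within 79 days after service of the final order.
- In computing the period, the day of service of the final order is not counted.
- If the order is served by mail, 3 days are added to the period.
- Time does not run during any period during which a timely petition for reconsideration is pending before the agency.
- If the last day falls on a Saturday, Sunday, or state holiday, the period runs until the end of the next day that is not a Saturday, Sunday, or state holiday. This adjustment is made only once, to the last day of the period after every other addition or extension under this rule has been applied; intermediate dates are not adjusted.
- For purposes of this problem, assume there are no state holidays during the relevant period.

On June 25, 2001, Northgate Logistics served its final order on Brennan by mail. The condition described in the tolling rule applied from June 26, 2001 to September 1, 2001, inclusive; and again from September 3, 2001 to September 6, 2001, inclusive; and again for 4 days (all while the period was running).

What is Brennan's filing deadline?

79 days after June 25, 2001 is September 12, 2001.
Service was by mail, adding 3 days: September 12, 2001 + 3 days = September 15, 2001.
From June 26, 2001 through September 1, 2001 inclusive is 68 days; tolling adds 68 days: September 15, 2001 + 68 days = November 22, 2001.
From September 3, 2001 through September 6, 2001 inclusive is 4 days; tolling adds 4 days: November 22, 2001 + 4 days = November 26, 2001.
Tolling adds 4 days: November 26, 2001 + 4 days = November 30, 2001.
November 30, 2001 is a Friday and not a state holiday, so no extension applies.

November 30, 2001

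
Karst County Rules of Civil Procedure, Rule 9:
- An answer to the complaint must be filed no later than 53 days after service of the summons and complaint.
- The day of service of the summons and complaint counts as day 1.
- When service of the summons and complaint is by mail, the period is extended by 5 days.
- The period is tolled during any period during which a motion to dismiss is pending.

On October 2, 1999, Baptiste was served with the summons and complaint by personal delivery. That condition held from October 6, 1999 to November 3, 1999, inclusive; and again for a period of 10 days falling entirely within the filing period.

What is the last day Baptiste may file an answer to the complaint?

January 1, 2000

Counting October 2, 1999 as day 1, day 53 is November 23, 1999.
Service was not by mail, so no mail extension applies.
From October 6, 1999 through November 3, 1999 inclusive is 29 days; tolling adds 29 days: November 23, 1999 + 29 days = December 22, 1999.
Tolling adds 10 days: December 22, 1999 + 10 days = January 1, 2000.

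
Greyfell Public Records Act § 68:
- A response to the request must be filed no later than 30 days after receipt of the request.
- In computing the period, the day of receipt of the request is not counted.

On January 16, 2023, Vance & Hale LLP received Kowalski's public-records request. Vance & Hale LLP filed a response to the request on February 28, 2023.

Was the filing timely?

30 days after January 16, 2023 is February 15, 2023.
The deadline is February 15, 2023; the filing on February 28, 2023 is after that date.

No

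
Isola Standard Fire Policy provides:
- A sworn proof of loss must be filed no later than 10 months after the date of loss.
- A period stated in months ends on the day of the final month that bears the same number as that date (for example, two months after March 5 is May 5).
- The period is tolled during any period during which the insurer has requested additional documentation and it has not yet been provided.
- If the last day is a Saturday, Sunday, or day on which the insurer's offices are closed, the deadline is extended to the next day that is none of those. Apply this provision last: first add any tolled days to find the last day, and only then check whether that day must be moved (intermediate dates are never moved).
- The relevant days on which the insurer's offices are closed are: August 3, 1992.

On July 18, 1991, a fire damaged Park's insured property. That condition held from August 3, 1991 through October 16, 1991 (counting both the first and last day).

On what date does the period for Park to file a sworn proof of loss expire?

August 4, 1992

10 months after July 18, 1991 is May 18, 1992.
From August 3, 1991 through October 16, 1991 inclusive is 75 days; tolling adds 75 days: May 18, 1992 + 75 days = August 1, 1992.
August 1, 1992 is Saturday; August 2, 1992 is Sunday; August 3, 1992 is a listed holiday. The next qualifying day is August 4, 1992.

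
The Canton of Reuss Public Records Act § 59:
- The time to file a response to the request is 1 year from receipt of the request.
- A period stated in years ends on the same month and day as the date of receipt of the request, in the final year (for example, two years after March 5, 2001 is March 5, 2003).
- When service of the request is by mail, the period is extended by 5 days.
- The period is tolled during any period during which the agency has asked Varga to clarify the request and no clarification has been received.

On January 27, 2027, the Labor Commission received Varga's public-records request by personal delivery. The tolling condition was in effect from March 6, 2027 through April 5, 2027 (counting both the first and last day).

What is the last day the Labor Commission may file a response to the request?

February 27, 2028

1 year after January 27, 2027 is January 27, 2028.
Service was not by mail, so no mail extension applies.
From March 6, 2027 through April 5, 2027 inclusive is 31 days; tolling adds 31 days: January 27, 2028 + 31 days = February 27, 2028.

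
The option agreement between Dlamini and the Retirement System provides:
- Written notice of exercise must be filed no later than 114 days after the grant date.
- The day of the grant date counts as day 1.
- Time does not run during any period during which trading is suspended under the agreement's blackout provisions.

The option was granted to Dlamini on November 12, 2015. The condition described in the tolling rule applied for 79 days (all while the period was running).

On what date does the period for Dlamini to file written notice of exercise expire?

Counting November 12, 2015 as day 1, day 114 is March 4, 2016.
Tolling adds 79 days: March 4, 2016 + 79 days = May 22, 2016.

May 22, 2016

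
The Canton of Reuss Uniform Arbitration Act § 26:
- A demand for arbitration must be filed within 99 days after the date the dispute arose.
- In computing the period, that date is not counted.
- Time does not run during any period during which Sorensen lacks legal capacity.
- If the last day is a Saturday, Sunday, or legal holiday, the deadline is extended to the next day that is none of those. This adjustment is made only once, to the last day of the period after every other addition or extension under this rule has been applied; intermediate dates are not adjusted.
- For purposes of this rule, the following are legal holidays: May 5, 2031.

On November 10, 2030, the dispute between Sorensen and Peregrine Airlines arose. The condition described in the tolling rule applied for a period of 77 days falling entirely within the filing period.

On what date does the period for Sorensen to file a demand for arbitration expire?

May 6, 2031

99 days after November 10, 2030 is February 17, 2031.
Tolling adds 77 days: February 17, 2031 + 77 days = May 5, 2031.
May 5, 2031 is a listed holiday. The next qualifying day is May 6, 2031.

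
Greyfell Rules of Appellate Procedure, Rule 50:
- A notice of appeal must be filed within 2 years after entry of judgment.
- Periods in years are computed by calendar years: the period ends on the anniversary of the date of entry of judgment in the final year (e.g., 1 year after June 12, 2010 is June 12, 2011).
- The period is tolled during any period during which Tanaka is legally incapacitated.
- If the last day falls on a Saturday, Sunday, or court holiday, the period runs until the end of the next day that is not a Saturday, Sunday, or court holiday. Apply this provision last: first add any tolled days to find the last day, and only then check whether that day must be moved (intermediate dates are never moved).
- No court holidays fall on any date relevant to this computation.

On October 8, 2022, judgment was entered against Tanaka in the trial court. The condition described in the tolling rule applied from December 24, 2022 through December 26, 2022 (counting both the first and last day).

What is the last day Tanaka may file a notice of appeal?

2 years after October 8, 2022 is October 8, 2024.
From December 24, 2022 through December 26, 2022 inclusive is 3 days; tolling adds 3 days: October 8, 2024 + 3 days = October 11, 2024.
October 11, 2024 is a Friday and not a court holiday, so no extension applies.

October 11, 2024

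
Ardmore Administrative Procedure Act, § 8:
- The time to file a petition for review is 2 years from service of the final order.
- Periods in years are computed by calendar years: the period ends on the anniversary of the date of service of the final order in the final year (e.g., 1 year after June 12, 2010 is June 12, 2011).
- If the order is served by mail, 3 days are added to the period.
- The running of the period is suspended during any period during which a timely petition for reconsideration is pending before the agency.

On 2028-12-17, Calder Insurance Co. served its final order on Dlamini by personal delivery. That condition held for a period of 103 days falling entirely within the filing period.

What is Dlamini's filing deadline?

March 30, 2031

2 years after 2028-12-17 is December 17, 2030.
Service was not by mail, so no mail extension applies.
Tolling adds 103 days: December 17, 2030 + 103 days = March 30, 2031.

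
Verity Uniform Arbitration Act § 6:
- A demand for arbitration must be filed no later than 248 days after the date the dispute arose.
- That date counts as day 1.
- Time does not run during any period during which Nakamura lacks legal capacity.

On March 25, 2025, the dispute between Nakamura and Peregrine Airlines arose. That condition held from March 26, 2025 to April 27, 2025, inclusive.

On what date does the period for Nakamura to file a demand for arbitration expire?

Counting March 25, 2025 as day 1, day 248 is November 27, 2025.
From March 26, 2025 through April 27, 2025 inclusive is 33 days; tolling adds 33 days: November 27, 2025 + 33 days = December 30, 2025.

December 30, 2025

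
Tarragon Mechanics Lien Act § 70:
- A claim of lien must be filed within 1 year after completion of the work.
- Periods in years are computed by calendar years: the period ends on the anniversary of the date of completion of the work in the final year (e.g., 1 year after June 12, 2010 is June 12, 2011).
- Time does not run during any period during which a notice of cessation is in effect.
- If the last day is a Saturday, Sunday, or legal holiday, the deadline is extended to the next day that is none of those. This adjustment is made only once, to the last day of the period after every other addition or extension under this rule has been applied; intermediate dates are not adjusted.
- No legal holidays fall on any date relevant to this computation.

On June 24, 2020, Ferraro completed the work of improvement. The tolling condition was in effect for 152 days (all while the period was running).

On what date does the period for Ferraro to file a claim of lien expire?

1 year after June 24, 2020 is June 24, 2021.
Tolling adds 152 days: June 24, 2021 + 152 days = November 23, 2021.
November 23, 2021 is a Tuesday and not a legal holiday, so no extension applies.

November 23, 2021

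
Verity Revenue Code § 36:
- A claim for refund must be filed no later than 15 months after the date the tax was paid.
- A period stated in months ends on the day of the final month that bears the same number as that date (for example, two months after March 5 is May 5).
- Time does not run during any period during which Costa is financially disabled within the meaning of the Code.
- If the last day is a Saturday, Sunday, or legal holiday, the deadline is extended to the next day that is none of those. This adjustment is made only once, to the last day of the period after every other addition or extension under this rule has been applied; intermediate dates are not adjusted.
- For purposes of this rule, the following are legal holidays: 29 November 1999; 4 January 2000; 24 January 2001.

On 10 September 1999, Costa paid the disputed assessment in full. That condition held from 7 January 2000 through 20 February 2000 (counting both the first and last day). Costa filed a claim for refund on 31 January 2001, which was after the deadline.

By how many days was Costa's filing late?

15 months after 10 September 1999 is December 10, 2000.
From January 7, 2000 through February 20, 2000 inclusive is 45 days; tolling adds 45 days: December 10, 2000 + 45 days = January 24, 2001.
January 24, 2001 is a listed holiday. The next qualifying day is January 25, 2001.
The deadline is January 25, 2001; from January 25, 2001 to January 31, 2001 is 6 days.

6 days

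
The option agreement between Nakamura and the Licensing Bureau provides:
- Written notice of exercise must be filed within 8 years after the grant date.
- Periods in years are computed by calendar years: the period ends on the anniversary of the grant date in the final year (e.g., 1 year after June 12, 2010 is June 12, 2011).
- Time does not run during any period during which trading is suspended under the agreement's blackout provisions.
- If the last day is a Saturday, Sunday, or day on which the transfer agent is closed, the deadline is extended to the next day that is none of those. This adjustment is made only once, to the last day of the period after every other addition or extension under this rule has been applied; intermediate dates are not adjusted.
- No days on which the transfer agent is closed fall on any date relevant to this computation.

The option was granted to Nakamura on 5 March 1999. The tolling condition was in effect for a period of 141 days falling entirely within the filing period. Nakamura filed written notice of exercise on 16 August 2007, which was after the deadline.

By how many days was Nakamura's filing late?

8 years after 5 March 1999 is March 5, 2007.
Tolling adds 141 days: March 5, 2007 + 141 days = July 24, 2007.
July 24, 2007 is a Tuesday and not a day on which the transfer agent is closed, so no extension applies.
The deadline is July 24, 2007; from July 24, 2007 to August 16, 2007 is 23 days.

23 days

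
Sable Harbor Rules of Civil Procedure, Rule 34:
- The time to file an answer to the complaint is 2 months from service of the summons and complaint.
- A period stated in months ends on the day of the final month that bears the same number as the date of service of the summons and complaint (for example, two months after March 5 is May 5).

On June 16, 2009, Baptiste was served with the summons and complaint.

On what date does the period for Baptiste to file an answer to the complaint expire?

August 16, 2009

2 months after June 16, 2009 is August 16, 2009.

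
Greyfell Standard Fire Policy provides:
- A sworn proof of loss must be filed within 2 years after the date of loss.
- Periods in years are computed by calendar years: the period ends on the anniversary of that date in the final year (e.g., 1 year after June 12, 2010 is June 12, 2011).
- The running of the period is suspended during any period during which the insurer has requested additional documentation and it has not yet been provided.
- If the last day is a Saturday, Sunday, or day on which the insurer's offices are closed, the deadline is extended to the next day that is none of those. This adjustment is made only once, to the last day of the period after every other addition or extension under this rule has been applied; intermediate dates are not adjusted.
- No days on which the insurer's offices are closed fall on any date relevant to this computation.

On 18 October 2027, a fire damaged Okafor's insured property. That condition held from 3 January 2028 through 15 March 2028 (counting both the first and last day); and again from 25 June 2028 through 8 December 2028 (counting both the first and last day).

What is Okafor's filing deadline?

June 17, 2030

2 years after 18 October 2027 is October 18, 2029.
From January 3, 2028 through March 15, 2028 inclusive is 73 days; tolling adds 73 days: October 18, 2029 + 73 days = December 30, 2029.
From June 25, 2028 through December 8, 2028 inclusive is 167 days; tolling adds 167 days: December 30, 2029 + 167 days = June 15, 2030.
June 15, 2030 is Saturday; June 16, 2030 is Sunday. The next qualifying day is June 17, 2030.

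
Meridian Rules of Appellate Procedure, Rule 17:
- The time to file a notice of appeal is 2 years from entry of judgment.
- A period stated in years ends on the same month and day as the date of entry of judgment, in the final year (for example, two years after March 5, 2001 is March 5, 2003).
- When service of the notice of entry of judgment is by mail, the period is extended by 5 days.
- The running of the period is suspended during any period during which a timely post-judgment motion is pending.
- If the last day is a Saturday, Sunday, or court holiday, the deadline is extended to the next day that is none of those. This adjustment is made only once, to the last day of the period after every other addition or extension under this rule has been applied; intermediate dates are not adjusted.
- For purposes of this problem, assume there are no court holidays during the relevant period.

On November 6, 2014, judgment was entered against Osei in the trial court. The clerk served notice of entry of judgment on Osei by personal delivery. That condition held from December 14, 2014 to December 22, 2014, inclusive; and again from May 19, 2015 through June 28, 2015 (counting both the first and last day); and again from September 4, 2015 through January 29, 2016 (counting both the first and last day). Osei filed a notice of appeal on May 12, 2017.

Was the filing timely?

Yes

2 years after November 6, 2014 is November 6, 2016.
Service was not by mail, so no mail extension applies.
From December 14, 2014 through December 22, 2014 inclusive is 9 days; tolling adds 9 days: November 6, 2016 + 9 days = November 15, 2016.
From May 19, 2015 through June 28, 2015 inclusive is 41 days; tolling adds 41 days: November 15, 2016 + 41 days = December 26, 2016.
From September 4, 2015 through January 29, 2016 inclusive is 148 days; tolling adds 148 days: December 26, 2016 + 148 days = May 23, 2017.
May 23, 2017 is a Tuesday and not a court holiday, so no extension applies.
The deadline is May 23, 2017; the filing on May 12, 2017 is on or before that date.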